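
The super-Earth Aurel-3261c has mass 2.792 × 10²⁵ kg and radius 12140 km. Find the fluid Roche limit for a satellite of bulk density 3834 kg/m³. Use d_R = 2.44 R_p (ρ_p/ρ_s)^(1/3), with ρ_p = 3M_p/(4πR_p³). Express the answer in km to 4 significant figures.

ρ_p = 3M_p/(4πR_p³) = 3 × (2.792 × 10²⁵) / (4π × (1.214 × 10⁷ m)³) = 3725 kg/m³
d_R = 2.44 × 12140 km × (3725/3834)^(1/3)
    = 29340 km

29340 km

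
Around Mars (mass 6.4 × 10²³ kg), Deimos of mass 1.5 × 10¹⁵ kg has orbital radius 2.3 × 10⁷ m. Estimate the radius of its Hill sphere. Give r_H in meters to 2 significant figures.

2.1 × 10⁴ m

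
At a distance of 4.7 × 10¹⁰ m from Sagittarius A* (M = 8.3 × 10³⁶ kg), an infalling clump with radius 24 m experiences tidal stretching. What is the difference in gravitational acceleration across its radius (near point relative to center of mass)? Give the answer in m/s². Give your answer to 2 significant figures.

Differencing GM/(d−r)² and GM/d² to first order in r/d gives 2GMr/d³.
Δa = 2GMr/d³
   = 2 × (6.674 × 10⁻¹¹) × (8.3 × 10³⁶) × (24) / (4.7 × 10¹⁰)³
   = 2.6 × 10⁻⁴ m/s²

2.6 × 10⁻⁴ m/s²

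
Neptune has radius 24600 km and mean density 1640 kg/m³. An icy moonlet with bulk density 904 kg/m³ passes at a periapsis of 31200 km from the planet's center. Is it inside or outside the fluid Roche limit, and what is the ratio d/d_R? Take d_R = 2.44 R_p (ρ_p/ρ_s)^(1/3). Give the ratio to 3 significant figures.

d_R = 2.44 × (24600 km) × (1640/904)^(1/3) = 73210 km
d/d_R = (31200) / (73210) = 0.426
Since d/d_R < 1, the body is inside the Roche limit.

inside; d/d_R ≈ 0.426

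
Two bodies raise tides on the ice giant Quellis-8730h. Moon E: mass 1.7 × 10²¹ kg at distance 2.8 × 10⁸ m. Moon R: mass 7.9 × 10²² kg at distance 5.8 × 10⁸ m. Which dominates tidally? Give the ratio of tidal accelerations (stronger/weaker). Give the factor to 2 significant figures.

Moon R, by a factor of ≈ 5.2

Tidal acceleration ∝ M/d³, so compare M/d³ for each.
Moon E: (1.7 × 10²¹) / (2.8 × 10⁸)³ = 7.744 × 10⁻⁵
Moon R: (7.9 × 10²²) / (5.8 × 10⁸)³ = 4.049 × 10⁻⁴
Ratio (larger/smaller) = 5.2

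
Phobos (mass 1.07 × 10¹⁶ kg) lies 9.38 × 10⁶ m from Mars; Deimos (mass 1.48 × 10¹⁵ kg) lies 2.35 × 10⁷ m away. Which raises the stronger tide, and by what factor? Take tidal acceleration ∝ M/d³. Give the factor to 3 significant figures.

Tidal stretch scales as M/d³; compute that for each body.
Phobos: (1.07 × 10¹⁶) / (9.38 × 10⁶)³ = 1.297 × 10⁻⁵
Deimos: (1.48 × 10¹⁵) / (2.35 × 10⁷)³ = 1.140 × 10⁻⁷
Ratio (larger/smaller) = 114

Phobos, by a factor of ≈ 114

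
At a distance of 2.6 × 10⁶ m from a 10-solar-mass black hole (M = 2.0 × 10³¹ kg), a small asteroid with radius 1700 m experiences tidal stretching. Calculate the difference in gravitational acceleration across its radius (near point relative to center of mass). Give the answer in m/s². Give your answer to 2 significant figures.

2.6 × 10⁵ m/s²

Δg = 2GMr/d³
   = 2 × (6.674 × 10⁻¹¹) × (2.0 × 10³¹) × (1700) / (2.6 × 10⁶)³
   = 2.6 × 10⁵ m/s²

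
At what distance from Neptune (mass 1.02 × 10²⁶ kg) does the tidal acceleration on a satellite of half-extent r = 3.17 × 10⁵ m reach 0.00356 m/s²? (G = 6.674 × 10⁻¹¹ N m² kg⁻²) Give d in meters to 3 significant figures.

1.07 × 10⁸ m

2GMr/d³ = a_tidal  ⇒  d = (2GMr / a_tidal)^(1/3)
d = (2 × 6.674×10⁻¹¹ × (1.02 × 10²⁶) × (3.17 × 10⁵) / (0.00356))^(1/3)
  = 1.07 × 10⁸ m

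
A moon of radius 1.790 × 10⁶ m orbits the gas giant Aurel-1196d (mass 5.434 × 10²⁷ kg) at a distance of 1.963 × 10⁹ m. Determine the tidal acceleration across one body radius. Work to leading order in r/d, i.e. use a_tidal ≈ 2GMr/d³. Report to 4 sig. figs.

1.716 × 10⁻⁴ m/s²

Δg = 2GMr/d³
   = 2 × (6.674 × 10⁻¹¹) × (5.434 × 10²⁷) × (1.790 × 10⁶) / (1.963 × 10⁹)³
   = 1.716 × 10⁻⁴ m/s²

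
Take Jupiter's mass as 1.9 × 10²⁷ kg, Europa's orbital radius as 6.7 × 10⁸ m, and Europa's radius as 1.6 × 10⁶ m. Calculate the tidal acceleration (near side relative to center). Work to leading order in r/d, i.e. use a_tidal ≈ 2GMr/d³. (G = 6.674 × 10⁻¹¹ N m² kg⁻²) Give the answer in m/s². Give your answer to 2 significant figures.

1.3 × 10⁻³ m/s²

Δa = 2GMr/d³
   = 2 × (6.674 × 10⁻¹¹) × (1.9 × 10²⁷) × (1.6 × 10⁶) / (6.7 × 10⁸)³
   = 1.3 × 10⁻³ m/s²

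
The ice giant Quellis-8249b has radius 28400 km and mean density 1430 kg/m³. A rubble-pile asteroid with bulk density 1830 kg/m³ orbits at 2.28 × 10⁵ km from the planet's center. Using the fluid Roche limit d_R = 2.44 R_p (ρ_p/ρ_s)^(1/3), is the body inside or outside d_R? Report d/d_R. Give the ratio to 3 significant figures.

outside; d/d_R ≈ 3.57

d_R = 2.44 × (28400 km) × (1430/1830)^(1/3) = 63830 km
d/d_R = (2.28 × 10⁵) / (63830) = 3.57
Since d/d_R > 1, the body is outside the Roche limit.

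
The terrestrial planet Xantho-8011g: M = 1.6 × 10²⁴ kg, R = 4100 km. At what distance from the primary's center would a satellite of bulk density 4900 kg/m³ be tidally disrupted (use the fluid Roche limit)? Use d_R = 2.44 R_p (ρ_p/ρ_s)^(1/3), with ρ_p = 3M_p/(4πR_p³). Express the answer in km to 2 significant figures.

10000 km

ρ_p = 3M_p/(4πR_p³) = 3 × (1.6 × 10²⁴) / (4π × (4.1 × 10⁶ m)³) = 5500 kg/m³
d_R = 2.44 × 4100 km × (5500/4900)^(1/3)
    = 10000 km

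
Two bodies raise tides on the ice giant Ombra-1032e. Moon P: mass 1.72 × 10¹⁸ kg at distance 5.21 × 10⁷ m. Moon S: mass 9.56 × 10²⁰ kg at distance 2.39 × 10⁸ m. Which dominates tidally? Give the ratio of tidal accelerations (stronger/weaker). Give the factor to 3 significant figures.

Moon S, by a factor of ≈ 5.76

Compare M/d³ for the two perturbers:
Moon P: (1.72 × 10¹⁸) / (5.21 × 10⁷)³ = 1.216 × 10⁻⁵
Moon S: (9.56 × 10²⁰) / (2.39 × 10⁸)³ = 7.003 × 10⁻⁵
Ratio (larger/smaller) = 5.76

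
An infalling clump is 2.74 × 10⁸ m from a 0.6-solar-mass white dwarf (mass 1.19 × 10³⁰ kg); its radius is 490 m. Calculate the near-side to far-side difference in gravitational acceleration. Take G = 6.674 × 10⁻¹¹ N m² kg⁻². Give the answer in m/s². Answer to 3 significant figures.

7.57 × 10⁻³ m/s²

a_tidal = 4GMr/d³
        = 4 × (6.674 × 10⁻¹¹) × (1.19 × 10³⁰) × (490) / (2.74 × 10⁸)³
        = 7.57 × 10⁻³ m/s²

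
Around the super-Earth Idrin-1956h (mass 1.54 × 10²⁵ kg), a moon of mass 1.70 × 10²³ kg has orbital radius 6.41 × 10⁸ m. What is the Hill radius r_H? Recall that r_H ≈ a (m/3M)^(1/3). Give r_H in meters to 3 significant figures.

9.90 × 10⁷ m

r_H ≈ a (m/3M)^(1/3)
    = (6.41 × 10⁸) × (1.70 × 10²³ / (3 × 1.54 × 10²⁵))^(1/3)
    = 9.90 × 10⁷ m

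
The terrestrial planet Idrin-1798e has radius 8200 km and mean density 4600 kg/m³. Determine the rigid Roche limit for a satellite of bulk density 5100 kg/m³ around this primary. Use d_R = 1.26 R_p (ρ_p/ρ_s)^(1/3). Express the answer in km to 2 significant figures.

10000 km

d_R = 1.26 × 8200 km × (4600/5100)^(1/3)
    = 10000 km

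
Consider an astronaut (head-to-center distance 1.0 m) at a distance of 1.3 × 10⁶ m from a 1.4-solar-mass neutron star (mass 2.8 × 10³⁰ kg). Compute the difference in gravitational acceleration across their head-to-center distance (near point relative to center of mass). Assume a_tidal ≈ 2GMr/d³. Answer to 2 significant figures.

1.7 × 10² m/s²

Since r ≪ d, expand the inverse-square field across one radius to get the leading 2GMr/d³ term.
Δg = 2GMr/d³
   = 2 × (6.674 × 10⁻¹¹) × (2.8 × 10³⁰) × (1.0) / (1.3 × 10⁶)³
   = 1.7 × 10² m/s²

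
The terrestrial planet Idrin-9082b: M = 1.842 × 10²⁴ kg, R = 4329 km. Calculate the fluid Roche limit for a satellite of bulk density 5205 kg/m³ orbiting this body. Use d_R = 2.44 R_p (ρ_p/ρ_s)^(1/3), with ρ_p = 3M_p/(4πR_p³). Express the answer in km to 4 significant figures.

ρ_p = 3M_p/(4πR_p³) = 3 × (1.842 × 10²⁴) / (4π × (4.329 × 10⁶ m)³) = 5420 kg/m³
d_R = 2.44 × 4329 km × (5420/5205)^(1/3)
    = 10710 km

10710 km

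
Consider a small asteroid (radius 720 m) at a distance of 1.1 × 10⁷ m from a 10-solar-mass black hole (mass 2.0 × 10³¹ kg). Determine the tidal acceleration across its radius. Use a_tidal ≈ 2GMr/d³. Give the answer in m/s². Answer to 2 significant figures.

1.4 × 10³ m/s²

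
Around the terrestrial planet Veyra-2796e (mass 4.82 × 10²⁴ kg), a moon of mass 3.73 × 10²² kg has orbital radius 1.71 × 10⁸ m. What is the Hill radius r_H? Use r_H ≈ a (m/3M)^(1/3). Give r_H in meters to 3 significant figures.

r_H ≈ a (m/3M)^(1/3)
    = (1.71 × 10⁸) × (3.73 × 10²² / (3 × 4.82 × 10²⁴))^(1/3)
    = 2.35 × 10⁷ m

2.35 × 10⁷ m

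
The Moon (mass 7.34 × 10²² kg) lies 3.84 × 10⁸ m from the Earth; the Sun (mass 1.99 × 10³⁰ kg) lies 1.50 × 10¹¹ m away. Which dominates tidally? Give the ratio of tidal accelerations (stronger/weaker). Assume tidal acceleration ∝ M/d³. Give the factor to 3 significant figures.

The Moon, by a factor of ≈ 2.20

Tidal stretch scales as M/d³; compute that for each body.
The Moon: (7.34 × 10²²) / (3.84 × 10⁸)³ = 1.296 × 10⁻³
The Sun: (1.99 × 10³⁰) / (1.50 × 10¹¹)³ = 5.896 × 10⁻⁴
Ratio (larger/smaller) = 2.20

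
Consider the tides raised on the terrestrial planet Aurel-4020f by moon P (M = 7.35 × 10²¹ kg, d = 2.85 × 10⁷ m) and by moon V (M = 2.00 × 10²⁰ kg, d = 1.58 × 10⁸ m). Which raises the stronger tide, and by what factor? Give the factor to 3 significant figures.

Compare M/d³ for the two perturbers:
Moon P: (7.35 × 10²¹) / (2.85 × 10⁷)³ = 3.175 × 10⁻¹
Moon V: (2.00 × 10²⁰) / (1.58 × 10⁸)³ = 5.071 × 10⁻⁵
Ratio (larger/smaller) = 6260

Moon P, by a factor of ≈ 6260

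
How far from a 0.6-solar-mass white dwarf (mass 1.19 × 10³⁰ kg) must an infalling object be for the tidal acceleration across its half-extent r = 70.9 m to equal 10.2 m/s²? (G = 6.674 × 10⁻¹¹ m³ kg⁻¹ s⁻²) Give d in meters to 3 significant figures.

2GMr/d³ = a_tidal  ⇒  d = (2GMr / a_tidal)^(1/3)
d = (2 × 6.674×10⁻¹¹ × (1.19 × 10³⁰) × (70.9) / (10.2))^(1/3)
  = 1.03 × 10⁷ m

1.03 × 10⁷ m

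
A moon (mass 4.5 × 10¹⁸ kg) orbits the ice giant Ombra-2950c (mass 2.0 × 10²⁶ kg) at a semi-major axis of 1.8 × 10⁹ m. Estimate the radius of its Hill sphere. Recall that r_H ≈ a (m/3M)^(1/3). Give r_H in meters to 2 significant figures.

3.5 × 10⁶ m

r_H ≈ a (m/3M)^(1/3)
    = (1.8 × 10⁹) × (4.5 × 10¹⁸ / (3 × 2.0 × 10²⁶))^(1/3)
    = 3.5 × 10⁶ m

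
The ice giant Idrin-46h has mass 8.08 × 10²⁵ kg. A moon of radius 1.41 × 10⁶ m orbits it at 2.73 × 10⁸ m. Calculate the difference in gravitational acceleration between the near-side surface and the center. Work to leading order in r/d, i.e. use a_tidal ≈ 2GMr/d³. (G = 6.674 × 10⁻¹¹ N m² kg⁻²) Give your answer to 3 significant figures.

7.47 × 10⁻⁴ m/s²

Differencing GM/(d−r)² and GM/d² to first order in r/d gives 2GMr/d³.
a_tidal = 2GMr/d³
        = 2 × (6.674 × 10⁻¹¹) × (8.08 × 10²⁵) × (1.41 × 10⁶) / (2.73 × 10⁸)³
        = 7.47 × 10⁻⁴ m/s²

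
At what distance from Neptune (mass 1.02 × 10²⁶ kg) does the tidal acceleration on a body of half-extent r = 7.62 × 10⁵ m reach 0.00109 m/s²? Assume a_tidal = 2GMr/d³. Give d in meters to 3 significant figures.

2.12 × 10⁸ m

2GMr/d³ = a_tidal  ⇒  d = (2GMr / a_tidal)^(1/3)
d = (2 × 6.674×10⁻¹¹ × (1.02 × 10²⁶) × (7.62 × 10⁵) / (0.00109))^(1/3)
  = 2.12 × 10⁸ m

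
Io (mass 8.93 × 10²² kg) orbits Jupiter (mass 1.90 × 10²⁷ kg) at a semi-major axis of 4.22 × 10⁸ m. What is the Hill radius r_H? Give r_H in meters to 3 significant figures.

1.06 × 10⁷ m

r_H ≈ a (m/3M)^(1/3)
    = (4.22 × 10⁸) × (8.93 × 10²² / (3 × 1.90 × 10²⁷))^(1/3)
    = 1.06 × 10⁷ m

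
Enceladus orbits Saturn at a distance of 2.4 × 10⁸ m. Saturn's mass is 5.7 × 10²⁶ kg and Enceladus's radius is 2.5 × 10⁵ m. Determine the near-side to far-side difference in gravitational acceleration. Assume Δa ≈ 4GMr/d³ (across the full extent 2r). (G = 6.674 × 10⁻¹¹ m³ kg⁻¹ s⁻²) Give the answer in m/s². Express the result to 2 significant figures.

Δg = 4GMr/d³
   = 4 × (6.674 × 10⁻¹¹) × (5.7 × 10²⁶) × (2.5 × 10⁵) / (2.4 × 10⁸)³
   = 2.8 × 10⁻³ m/s²

2.8 × 10⁻³ m/s²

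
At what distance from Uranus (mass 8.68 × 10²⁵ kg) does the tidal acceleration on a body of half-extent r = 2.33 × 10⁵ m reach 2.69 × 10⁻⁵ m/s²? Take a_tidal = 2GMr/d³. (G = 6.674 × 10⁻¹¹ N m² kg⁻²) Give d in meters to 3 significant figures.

4.65 × 10⁸ m

2GMr/d³ = a_tidal  ⇒  d = (2GMr / a_tidal)^(1/3)
d = (2 × 6.674×10⁻¹¹ × (8.68 × 10²⁵) × (2.33 × 10⁵) / (2.69 × 10⁻⁵))^(1/3)
  = 4.65 × 10⁸ m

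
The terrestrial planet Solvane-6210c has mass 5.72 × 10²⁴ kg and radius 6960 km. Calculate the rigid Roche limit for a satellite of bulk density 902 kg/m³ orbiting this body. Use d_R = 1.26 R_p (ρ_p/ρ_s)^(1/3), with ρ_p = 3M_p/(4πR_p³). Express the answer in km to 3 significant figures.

ρ_p = 3M_p/(4πR_p³) = 3 × (5.72 × 10²⁴) / (4π × (6.96 × 10⁶ m)³) = 4050 kg/m³
d_R = 1.26 × 6960 km × (4050/902)^(1/3)
    = 14500 km

14500 km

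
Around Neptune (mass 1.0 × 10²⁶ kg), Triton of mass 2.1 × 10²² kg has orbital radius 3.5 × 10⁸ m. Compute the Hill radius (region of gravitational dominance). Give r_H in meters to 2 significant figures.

r_H ≈ a (m/3M)^(1/3)
    = (3.5 × 10⁸) × (2.1 × 10²² / (3 × 1.0 × 10²⁶))^(1/3)
    = 1.4 × 10⁷ m

1.4 × 10⁷ m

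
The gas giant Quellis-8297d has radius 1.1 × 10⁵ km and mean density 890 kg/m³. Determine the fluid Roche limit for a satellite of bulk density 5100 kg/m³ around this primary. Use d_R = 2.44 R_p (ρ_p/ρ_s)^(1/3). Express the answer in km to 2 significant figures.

1.5 × 10⁵ km

d_R = 2.44 × 1.1 × 10⁵ km × (890/5100)^(1/3)
    = 1.5 × 10⁵ km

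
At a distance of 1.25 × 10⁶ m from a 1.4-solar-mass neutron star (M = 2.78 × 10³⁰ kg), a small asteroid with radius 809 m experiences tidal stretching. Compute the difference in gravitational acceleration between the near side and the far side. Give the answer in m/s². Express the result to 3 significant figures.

3.07 × 10⁵ m/s²

Differencing GM/(d−r)² and GM/(d+r)² to first order in r/d gives 4GMr/d³.
Δa = 4GMr/d³
   = 4 × (6.674 × 10⁻¹¹) × (2.78 × 10³⁰) × (809) / (1.25 × 10⁶)³
   = 3.07 × 10⁵ m/s²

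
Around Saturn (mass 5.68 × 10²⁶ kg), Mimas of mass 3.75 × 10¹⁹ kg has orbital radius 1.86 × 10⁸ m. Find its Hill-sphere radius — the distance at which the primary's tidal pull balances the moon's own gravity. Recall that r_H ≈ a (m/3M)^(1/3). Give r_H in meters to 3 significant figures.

r_H ≈ a (m/3M)^(1/3)
    = (1.86 × 10⁸) × (3.75 × 10¹⁹ / (3 × 5.68 × 10²⁶))^(1/3)
    = 5.21 × 10⁵ m

5.21 × 10⁵ m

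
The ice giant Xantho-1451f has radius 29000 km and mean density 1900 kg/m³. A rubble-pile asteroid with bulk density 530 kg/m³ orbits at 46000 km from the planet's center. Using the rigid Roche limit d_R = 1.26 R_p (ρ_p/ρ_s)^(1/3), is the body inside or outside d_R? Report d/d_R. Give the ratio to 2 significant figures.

d_R = 1.26 × (29000 km) × (1900/530)^(1/3) = 55920 km
d/d_R = (46000) / (55920) = 0.82
Since d/d_R < 1, the body is inside the Roche limit.

inside; d/d_R ≈ 0.82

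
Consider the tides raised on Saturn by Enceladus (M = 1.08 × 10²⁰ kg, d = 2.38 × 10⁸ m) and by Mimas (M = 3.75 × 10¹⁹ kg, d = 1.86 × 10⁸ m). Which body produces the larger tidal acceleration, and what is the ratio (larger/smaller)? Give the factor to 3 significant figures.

Enceladus, by a factor of ≈ 1.37

Tidal stretch scales as M/d³; compute that for each body.
Enceladus: (1.08 × 10²⁰) / (2.38 × 10⁸)³ = 8.011 × 10⁻⁶
Mimas: (3.75 × 10¹⁹) / (1.86 × 10⁸)³ = 5.828 × 10⁻⁶
Ratio (larger/smaller) = 1.37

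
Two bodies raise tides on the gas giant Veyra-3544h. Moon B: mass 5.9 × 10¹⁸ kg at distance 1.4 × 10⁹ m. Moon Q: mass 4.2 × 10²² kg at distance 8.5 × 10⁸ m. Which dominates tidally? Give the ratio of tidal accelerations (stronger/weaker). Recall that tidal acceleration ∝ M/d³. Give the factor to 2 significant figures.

Moon Q, by a factor of ≈ 32000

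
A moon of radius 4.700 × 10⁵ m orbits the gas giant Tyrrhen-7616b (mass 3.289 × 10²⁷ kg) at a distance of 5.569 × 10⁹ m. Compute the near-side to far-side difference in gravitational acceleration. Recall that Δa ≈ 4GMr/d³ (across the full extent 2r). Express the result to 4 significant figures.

2.389 × 10⁻⁶ m/s²

a_tidal = 4GMr/d³
        = 4 × (6.674 × 10⁻¹¹) × (3.289 × 10²⁷) × (4.700 × 10⁵) / (5.569 × 10⁹)³
        = 2.389 × 10⁻⁶ m/s²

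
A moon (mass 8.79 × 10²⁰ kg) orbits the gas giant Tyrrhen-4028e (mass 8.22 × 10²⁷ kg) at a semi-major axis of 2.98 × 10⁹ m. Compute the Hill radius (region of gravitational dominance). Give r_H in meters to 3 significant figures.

9.81 × 10⁶ m

r_H ≈ a (m/3M)^(1/3)
    = (2.98 × 10⁹) × (8.79 × 10²⁰ / (3 × 8.22 × 10²⁷))^(1/3)
    = 9.81 × 10⁶ m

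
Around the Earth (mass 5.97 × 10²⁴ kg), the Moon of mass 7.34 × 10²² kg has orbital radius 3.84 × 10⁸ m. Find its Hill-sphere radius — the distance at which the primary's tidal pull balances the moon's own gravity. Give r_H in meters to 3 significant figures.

r_H ≈ a (m/3M)^(1/3)
    = (3.84 × 10⁸) × (7.34 × 10²² / (3 × 5.97 × 10²⁴))^(1/3)
    = 6.15 × 10⁷ m

6.15 × 10⁷ m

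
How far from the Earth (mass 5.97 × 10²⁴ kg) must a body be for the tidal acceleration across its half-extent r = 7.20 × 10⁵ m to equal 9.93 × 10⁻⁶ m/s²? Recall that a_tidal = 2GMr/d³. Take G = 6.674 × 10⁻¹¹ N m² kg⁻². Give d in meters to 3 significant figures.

3.87 × 10⁸ m

2GMr/d³ = a_tidal  ⇒  d = (2GMr / a_tidal)^(1/3)
d = (2 × 6.674×10⁻¹¹ × (5.97 × 10²⁴) × (7.20 × 10⁵) / (9.93 × 10⁻⁶))^(1/3)
  = 3.87 × 10⁸ m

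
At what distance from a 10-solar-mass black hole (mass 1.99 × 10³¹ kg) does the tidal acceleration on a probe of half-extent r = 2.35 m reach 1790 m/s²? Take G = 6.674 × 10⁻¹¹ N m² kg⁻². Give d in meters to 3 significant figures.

2GMr/d³ = a_tidal  ⇒  d = (2GMr / a_tidal)^(1/3)
d = (2 × 6.674×10⁻¹¹ × (1.99 × 10³¹) × (2.35) / (1790))^(1/3)
  = 1.52 × 10⁶ m

1.52 × 10⁶ m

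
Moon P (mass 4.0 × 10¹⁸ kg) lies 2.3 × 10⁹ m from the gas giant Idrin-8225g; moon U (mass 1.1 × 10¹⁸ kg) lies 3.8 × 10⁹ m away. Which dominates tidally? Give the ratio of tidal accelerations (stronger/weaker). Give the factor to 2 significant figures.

The tide-raising term goes as M/d³ (the gradient of a 1/d² field).
Moon P: (4.0 × 10¹⁸) / (2.3 × 10⁹)³ = 3.288 × 10⁻¹⁰
Moon U: (1.1 × 10¹⁸) / (3.8 × 10⁹)³ = 2.005 × 10⁻¹¹
Ratio (larger/smaller) = 16

Moon P, by a factor of ≈ 16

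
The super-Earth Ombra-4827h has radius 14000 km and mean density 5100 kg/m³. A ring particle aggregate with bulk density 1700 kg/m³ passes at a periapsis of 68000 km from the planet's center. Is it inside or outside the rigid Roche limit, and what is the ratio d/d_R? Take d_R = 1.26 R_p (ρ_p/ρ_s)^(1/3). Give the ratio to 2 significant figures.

d_R = 1.26 × (14000 km) × (5100/1700)^(1/3) = 25440 km
d/d_R = (68000) / (25440) = 2.7
Since d/d_R > 1, the body is outside the Roche limit.

outside; d/d_R ≈ 2.7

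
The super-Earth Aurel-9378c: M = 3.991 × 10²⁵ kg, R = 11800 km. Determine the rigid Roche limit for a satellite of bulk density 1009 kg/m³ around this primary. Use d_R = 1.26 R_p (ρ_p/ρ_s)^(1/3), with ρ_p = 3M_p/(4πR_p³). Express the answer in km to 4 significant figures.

ρ_p = 3M_p/(4πR_p³) = 3 × (3.991 × 10²⁵) / (4π × (1.180 × 10⁷ m)³) = 5799 kg/m³
d_R = 1.26 × 11800 km × (5799/1009)^(1/3)
    = 26630 km

26630 km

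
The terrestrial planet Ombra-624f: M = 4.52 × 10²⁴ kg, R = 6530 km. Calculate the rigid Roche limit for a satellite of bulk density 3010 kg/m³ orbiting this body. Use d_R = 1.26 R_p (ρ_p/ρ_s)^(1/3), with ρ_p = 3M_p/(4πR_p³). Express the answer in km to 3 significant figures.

ρ_p = 3M_p/(4πR_p³) = 3 × (4.52 × 10²⁴) / (4π × (6.53 × 10⁶ m)³) = 3880 kg/m³
d_R = 1.26 × 6530 km × (3880/3010)^(1/3)
    = 8950 km

8950 km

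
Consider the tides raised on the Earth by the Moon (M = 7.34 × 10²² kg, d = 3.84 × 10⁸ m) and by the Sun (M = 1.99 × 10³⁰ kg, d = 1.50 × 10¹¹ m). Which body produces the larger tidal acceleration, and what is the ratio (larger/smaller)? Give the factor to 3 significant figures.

The Moon, by a factor of ≈ 2.20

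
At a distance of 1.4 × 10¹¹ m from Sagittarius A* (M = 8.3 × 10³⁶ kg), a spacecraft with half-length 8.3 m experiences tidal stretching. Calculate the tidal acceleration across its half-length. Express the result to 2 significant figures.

3.4 × 10⁻⁶ m/s²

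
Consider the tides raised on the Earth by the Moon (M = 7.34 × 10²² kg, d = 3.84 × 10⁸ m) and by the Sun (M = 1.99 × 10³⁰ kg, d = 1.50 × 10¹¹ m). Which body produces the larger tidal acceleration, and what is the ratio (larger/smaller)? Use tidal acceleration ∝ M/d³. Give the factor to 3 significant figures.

The Moon, by a factor of ≈ 2.20

Tidal acceleration ∝ M/d³, so compare M/d³ for each.
The Moon: (7.34 × 10²²) / (3.84 × 10⁸)³ = 1.296 × 10⁻³
The Sun: (1.99 × 10³⁰) / (1.50 × 10¹¹)³ = 5.896 × 10⁻⁴
Ratio (larger/smaller) = 2.20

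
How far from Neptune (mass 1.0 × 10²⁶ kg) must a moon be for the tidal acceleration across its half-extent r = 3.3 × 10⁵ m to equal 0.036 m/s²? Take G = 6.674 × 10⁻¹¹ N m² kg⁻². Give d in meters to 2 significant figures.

5.0 × 10⁷ m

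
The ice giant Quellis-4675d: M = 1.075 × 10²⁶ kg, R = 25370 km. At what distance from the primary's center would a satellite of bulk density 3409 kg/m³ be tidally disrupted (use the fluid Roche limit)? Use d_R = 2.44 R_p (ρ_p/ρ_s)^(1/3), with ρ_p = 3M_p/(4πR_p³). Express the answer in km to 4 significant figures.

ρ_p = 3M_p/(4πR_p³) = 3 × (1.075 × 10²⁶) / (4π × (2.537 × 10⁷ m)³) = 1572 kg/m³
d_R = 2.44 × 25370 km × (1572/3409)^(1/3)
    = 47820 km

47820 km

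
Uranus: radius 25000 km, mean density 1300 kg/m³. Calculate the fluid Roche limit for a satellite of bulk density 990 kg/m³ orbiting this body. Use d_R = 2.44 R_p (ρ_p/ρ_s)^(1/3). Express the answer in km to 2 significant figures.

67000 km

d_R = 2.44 × 25000 km × (1300/990)^(1/3)
    = 67000 km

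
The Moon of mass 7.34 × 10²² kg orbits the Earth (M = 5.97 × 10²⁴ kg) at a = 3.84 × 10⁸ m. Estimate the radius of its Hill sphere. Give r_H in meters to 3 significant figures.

r_H ≈ a (m/3M)^(1/3)
    = (3.84 × 10⁸) × (7.34 × 10²² / (3 × 5.97 × 10²⁴))^(1/3)
    = 6.15 × 10⁷ m

6.15 × 10⁷ m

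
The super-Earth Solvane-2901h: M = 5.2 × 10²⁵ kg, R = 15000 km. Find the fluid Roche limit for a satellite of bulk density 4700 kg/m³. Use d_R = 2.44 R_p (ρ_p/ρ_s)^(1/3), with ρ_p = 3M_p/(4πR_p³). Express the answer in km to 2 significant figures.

34000 km

ρ_p = 3M_p/(4πR_p³) = 3 × (5.2 × 10²⁵) / (4π × (1.5 × 10⁷ m)³) = 3700 kg/m³
d_R = 2.44 × 15000 km × (3700/4700)^(1/3)
    = 34000 km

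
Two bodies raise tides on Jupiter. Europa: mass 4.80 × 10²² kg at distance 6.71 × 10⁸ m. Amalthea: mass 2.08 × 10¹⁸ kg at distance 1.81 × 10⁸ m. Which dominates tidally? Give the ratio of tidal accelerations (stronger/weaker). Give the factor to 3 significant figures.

Europa, by a factor of ≈ 453

Tidal stretch scales as M/d³; compute that for each body.
Europa: (4.80 × 10²²) / (6.71 × 10⁸)³ = 1.589 × 10⁻⁴
Amalthea: (2.08 × 10¹⁸) / (1.81 × 10⁸)³ = 3.508 × 10⁻⁷
Ratio (larger/smaller) = 453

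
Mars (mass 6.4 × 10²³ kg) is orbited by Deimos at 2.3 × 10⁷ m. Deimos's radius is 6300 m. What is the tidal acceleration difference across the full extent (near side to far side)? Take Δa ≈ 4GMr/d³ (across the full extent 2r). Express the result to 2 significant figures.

8.8 × 10⁻⁵ m/s²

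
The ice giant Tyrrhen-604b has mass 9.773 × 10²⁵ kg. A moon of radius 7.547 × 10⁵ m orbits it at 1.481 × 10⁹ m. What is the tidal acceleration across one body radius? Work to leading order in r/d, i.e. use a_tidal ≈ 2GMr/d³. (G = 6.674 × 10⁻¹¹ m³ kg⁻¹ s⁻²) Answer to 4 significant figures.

Δa = 2GMr/d³
   = 2 × (6.674 × 10⁻¹¹) × (9.773 × 10²⁵) × (7.547 × 10⁵) / (1.481 × 10⁹)³
   = 3.031 × 10⁻⁶ m/s²

3.031 × 10⁻⁶ m/s²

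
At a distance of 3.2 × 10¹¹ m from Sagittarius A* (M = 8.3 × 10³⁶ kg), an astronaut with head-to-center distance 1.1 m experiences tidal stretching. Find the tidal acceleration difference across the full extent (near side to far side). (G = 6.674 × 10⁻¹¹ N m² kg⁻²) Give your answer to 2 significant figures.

7.4 × 10⁻⁸ m/s²

Near-to-far spans 2r, so the tidal difference is twice the near-to-center value: 4GMr/d³.
Δg = 4GMr/d³
   = 4 × (6.674 × 10⁻¹¹) × (8.3 × 10³⁶) × (1.1) / (3.2 × 10¹¹)³
   = 7.4 × 10⁻⁸ m/s²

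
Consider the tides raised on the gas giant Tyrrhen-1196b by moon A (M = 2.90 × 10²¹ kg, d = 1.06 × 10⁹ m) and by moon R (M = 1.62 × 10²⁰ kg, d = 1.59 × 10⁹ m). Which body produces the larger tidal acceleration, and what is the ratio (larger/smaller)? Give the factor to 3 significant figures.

Moon A, by a factor of ≈ 60.4

The tide-raising term goes as M/d³ (the gradient of a 1/d² field).
Moon A: (2.90 × 10²¹) / (1.06 × 10⁹)³ = 2.435 × 10⁻⁶
Moon R: (1.62 × 10²⁰) / (1.59 × 10⁹)³ = 4.030 × 10⁻⁸
Ratio (larger/smaller) = 60.4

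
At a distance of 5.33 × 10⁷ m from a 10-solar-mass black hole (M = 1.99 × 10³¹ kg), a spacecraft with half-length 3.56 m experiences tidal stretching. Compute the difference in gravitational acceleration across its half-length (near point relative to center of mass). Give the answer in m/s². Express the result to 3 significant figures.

Differencing GM/(d−r)² and GM/d² to first order in r/d gives 2GMr/d³.
a_tidal = 2GMr/d³
        = 2 × (6.674 × 10⁻¹¹) × (1.99 × 10³¹) × (3.56) / (5.33 × 10⁷)³
        = 6.25 × 10⁻² m/s²

6.25 × 10⁻² m/s²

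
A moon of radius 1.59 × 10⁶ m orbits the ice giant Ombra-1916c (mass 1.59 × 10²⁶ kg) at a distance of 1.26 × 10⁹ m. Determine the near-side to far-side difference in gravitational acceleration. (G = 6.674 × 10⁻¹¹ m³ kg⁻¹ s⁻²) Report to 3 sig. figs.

3.37 × 10⁻⁵ m/s²

a_tidal = 4GMr/d³
        = 4 × (6.674 × 10⁻¹¹) × (1.59 × 10²⁶) × (1.59 × 10⁶) / (1.26 × 10⁹)³
        = 3.37 × 10⁻⁵ m/s²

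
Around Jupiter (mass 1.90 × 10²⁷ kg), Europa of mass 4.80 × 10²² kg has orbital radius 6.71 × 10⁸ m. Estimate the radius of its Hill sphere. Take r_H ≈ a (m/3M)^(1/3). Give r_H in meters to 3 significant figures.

r_H ≈ a (m/3M)^(1/3)
    = (6.71 × 10⁸) × (4.80 × 10²² / (3 × 1.90 × 10²⁷))^(1/3)
    = 1.37 × 10⁷ m

1.37 × 10⁷ m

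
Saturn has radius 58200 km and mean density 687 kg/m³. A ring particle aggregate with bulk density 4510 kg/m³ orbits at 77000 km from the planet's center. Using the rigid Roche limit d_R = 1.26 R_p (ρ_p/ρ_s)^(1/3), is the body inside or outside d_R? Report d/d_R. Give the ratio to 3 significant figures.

outside; d/d_R ≈ 1.97

d_R = 1.26 × (58200 km) × (687/4510)^(1/3) = 39160 km
d/d_R = (77000) / (39160) = 1.97
Since d/d_R > 1, the body is outside the Roche limit.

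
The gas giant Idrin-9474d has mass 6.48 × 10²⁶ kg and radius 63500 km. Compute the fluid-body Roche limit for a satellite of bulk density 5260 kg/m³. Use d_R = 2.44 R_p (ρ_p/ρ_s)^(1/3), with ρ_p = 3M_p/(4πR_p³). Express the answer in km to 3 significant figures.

ρ_p = 3M_p/(4πR_p³) = 3 × (6.48 × 10²⁶) / (4π × (6.35 × 10⁷ m)³) = 604 kg/m³
d_R = 2.44 × 63500 km × (604/5260)^(1/3)
    = 75300 km

75300 km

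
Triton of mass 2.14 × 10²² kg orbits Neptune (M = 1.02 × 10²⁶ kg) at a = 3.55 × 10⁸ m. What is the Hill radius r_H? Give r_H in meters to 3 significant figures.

r_H ≈ a (m/3M)^(1/3)
    = (3.55 × 10⁸) × (2.14 × 10²² / (3 × 1.02 × 10²⁶))^(1/3)
    = 1.46 × 10⁷ m

1.46 × 10⁷ m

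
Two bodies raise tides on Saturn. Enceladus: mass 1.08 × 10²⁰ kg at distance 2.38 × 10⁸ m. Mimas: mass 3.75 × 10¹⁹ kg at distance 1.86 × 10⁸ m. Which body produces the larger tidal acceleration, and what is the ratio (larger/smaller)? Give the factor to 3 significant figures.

Tidal stretch scales as M/d³; compute that for each body.
Enceladus: (1.08 × 10²⁰) / (2.38 × 10⁸)³ = 8.011 × 10⁻⁶
Mimas: (3.75 × 10¹⁹) / (1.86 × 10⁸)³ = 5.828 × 10⁻⁶
Ratio (larger/smaller) = 1.37

Enceladus, by a factor of ≈ 1.37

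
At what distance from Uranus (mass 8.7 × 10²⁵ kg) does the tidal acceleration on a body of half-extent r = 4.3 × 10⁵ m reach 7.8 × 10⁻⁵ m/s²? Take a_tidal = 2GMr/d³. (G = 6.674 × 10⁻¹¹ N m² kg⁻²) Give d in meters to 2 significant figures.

4.0 × 10⁸ m

2GMr/d³ = a_tidal  ⇒  d = (2GMr / a_tidal)^(1/3)
d = (2 × 6.674×10⁻¹¹ × (8.7 × 10²⁵) × (4.3 × 10⁵) / (7.8 × 10⁻⁵))^(1/3)
  = 4.0 × 10⁸ m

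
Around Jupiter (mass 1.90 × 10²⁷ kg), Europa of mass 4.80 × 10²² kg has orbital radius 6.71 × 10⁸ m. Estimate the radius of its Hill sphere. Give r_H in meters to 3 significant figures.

1.37 × 10⁷ m

r_H ≈ a (m/3M)^(1/3)
    = (6.71 × 10⁸) × (4.80 × 10²² / (3 × 1.90 × 10²⁷))^(1/3)
    = 1.37 × 10⁷ m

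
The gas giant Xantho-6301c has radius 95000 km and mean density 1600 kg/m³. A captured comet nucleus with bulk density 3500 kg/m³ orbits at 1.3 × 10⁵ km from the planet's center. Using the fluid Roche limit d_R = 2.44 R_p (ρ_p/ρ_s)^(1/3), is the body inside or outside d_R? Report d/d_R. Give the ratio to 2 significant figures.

inside; d/d_R ≈ 0.73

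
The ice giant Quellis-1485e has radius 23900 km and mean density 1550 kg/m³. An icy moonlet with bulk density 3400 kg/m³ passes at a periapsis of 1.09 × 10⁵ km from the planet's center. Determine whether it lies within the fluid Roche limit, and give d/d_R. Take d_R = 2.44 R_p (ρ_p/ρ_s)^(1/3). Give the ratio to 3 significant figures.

d_R = 2.44 × (23900 km) × (1550/3400)^(1/3) = 44880 km
d/d_R = (1.09 × 10⁵) / (44880) = 2.43
Since d/d_R > 1, the body is outside the Roche limit.

outside; d/d_R ≈ 2.43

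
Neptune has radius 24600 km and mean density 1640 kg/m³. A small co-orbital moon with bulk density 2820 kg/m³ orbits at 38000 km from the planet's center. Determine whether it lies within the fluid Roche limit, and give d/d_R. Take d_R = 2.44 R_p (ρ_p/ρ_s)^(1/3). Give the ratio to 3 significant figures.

inside; d/d_R ≈ 0.758

d_R = 2.44 × (24600 km) × (1640/2820)^(1/3) = 50100 km
d/d_R = (38000) / (50100) = 0.758
Since d/d_R < 1, the body is inside the Roche limit.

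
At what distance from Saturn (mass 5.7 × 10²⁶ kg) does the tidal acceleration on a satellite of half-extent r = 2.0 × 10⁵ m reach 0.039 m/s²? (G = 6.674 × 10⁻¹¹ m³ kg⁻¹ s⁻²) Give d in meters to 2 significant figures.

7.3 × 10⁷ m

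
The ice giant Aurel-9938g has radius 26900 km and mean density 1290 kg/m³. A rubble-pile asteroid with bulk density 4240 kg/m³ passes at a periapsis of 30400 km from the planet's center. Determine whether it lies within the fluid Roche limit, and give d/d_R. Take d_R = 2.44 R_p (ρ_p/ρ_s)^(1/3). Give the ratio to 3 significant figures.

inside; d/d_R ≈ 0.689

d_R = 2.44 × (26900 km) × (1290/4240)^(1/3) = 44150 km
d/d_R = (30400) / (44150) = 0.689
Since d/d_R < 1, the body is inside the Roche limit.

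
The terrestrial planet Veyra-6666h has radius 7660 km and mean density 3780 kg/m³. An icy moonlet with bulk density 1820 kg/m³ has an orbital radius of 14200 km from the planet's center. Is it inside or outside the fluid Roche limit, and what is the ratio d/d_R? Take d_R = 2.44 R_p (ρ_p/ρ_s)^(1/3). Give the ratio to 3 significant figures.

inside; d/d_R ≈ 0.595

d_R = 2.44 × (7660 km) × (3780/1820)^(1/3) = 23850 km
d/d_R = (14200) / (23850) = 0.595
Since d/d_R < 1, the body is inside the Roche limit.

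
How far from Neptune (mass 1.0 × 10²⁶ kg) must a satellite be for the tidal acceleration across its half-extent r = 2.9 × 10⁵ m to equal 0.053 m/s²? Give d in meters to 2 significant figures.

2GMr/d³ = a_tidal  ⇒  d = (2GMr / a_tidal)^(1/3)
d = (2 × 6.674×10⁻¹¹ × (1.0 × 10²⁶) × (2.9 × 10⁵) / (0.053))^(1/3)
  = 4.2 × 10⁷ m

4.2 × 10⁷ m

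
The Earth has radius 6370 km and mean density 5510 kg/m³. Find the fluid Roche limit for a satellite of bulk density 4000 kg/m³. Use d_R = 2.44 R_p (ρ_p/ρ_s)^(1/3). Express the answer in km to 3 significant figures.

17300 km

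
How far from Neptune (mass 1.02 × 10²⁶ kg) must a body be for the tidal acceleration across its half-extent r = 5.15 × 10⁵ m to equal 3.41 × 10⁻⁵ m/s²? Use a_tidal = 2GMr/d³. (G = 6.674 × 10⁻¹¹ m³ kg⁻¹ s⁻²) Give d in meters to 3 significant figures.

2GMr/d³ = a_tidal  ⇒  d = (2GMr / a_tidal)^(1/3)
d = (2 × 6.674×10⁻¹¹ × (1.02 × 10²⁶) × (5.15 × 10⁵) / (3.41 × 10⁻⁵))^(1/3)
  = 5.90 × 10⁸ m

5.90 × 10⁸ m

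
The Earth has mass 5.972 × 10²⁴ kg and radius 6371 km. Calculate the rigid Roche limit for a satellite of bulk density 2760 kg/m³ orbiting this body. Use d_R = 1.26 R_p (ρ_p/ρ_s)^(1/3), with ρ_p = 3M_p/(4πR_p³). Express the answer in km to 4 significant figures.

ρ_p = 3M_p/(4πR_p³) = 3 × (5.972 × 10²⁴) / (4π × (6.371 × 10⁶ m)³) = 5513 kg/m³
d_R = 1.26 × 6371 km × (5513/2760)^(1/3)
    = 10110 km

10110 km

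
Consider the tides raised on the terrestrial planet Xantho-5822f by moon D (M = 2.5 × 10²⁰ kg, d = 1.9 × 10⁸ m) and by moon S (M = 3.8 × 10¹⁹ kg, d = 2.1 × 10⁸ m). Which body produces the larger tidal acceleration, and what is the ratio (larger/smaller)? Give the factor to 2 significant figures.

Moon D, by a factor of ≈ 8.9

Compare M/d³ for the two perturbers:
Moon D: (2.5 × 10²⁰) / (1.9 × 10⁸)³ = 3.645 × 10⁻⁵
Moon S: (3.8 × 10¹⁹) / (2.1 × 10⁸)³ = 4.103 × 10⁻⁶
Ratio (larger/smaller) = 8.9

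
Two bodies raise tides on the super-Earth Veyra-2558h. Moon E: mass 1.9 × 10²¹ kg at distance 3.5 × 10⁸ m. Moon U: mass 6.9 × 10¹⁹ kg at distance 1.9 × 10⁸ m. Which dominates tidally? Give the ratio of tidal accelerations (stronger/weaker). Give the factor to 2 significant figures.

Tidal stretch scales as M/d³; compute that for each body.
Moon E: (1.9 × 10²¹) / (3.5 × 10⁸)³ = 4.431 × 10⁻⁵
Moon U: (6.9 × 10¹⁹) / (1.9 × 10⁸)³ = 1.006 × 10⁻⁵
Ratio (larger/smaller) = 4.4

Moon E, by a factor of ≈ 4.4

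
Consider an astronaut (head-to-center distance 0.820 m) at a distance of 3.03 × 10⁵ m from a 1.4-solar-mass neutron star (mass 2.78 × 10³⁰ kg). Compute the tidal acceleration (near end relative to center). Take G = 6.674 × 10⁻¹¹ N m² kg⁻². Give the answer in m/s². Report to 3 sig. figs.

Δg = 2GMr/d³
   = 2 × (6.674 × 10⁻¹¹) × (2.78 × 10³⁰) × (0.820) / (3.03 × 10⁵)³
   = 1.09 × 10⁴ m/s²

1.09 × 10⁴ m/s²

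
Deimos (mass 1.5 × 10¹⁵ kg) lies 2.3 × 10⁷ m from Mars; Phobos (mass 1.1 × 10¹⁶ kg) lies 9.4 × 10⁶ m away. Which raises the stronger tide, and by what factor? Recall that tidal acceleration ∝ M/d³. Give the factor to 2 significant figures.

Phobos, by a factor of ≈ 110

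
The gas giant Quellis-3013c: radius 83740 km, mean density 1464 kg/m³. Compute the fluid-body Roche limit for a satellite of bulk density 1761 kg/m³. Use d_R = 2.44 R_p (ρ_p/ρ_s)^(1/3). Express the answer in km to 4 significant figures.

1.921 × 10⁵ km

d_R = 2.44 × 83740 km × (1464/1761)^(1/3)
    = 1.921 × 10⁵ km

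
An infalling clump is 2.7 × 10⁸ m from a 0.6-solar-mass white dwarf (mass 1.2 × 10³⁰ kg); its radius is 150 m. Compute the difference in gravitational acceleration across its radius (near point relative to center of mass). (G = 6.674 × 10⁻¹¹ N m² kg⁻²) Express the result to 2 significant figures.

1.2 × 10⁻³ m/s²

Δg = 2GMr/d³
   = 2 × (6.674 × 10⁻¹¹) × (1.2 × 10³⁰) × (150) / (2.7 × 10⁸)³
   = 1.2 × 10⁻³ m/s²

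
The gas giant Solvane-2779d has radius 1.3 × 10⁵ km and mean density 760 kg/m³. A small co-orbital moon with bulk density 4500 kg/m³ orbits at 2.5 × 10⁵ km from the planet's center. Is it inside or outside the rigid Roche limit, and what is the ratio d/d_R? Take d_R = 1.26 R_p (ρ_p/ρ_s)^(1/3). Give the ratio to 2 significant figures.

outside; d/d_R ≈ 2.8

d_R = 1.26 × (1.3 × 10⁵ km) × (760/4500)^(1/3) = 90540 km
d/d_R = (2.5 × 10⁵) / (90540) = 2.8
Since d/d_R > 1, the body is outside the Roche limit.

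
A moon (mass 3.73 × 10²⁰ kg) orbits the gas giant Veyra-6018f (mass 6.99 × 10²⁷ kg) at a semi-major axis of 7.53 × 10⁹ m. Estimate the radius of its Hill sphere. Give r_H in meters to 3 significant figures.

1.97 × 10⁷ m

r_H ≈ a (m/3M)^(1/3)
    = (7.53 × 10⁹) × (3.73 × 10²⁰ / (3 × 6.99 × 10²⁷))^(1/3)
    = 1.97 × 10⁷ m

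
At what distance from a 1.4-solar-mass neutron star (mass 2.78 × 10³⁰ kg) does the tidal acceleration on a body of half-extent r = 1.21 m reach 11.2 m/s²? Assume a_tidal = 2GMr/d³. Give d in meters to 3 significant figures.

2GMr/d³ = a_tidal  ⇒  d = (2GMr / a_tidal)^(1/3)
d = (2 × 6.674×10⁻¹¹ × (2.78 × 10³⁰) × (1.21) / (11.2))^(1/3)
  = 3.42 × 10⁶ m

3.42 × 10⁶ m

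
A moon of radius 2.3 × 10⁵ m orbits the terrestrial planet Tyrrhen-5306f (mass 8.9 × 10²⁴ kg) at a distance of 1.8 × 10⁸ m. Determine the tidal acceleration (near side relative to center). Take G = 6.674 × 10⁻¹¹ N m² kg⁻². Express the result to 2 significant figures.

4.7 × 10⁻⁵ m/s²

The tidal stretch is the gradient of GM/d² times the body's extent r, hence the 1/d³ dependence.
a_tidal = 2GMr/d³
        = 2 × (6.674 × 10⁻¹¹) × (8.9 × 10²⁴) × (2.3 × 10⁵) / (1.8 × 10⁸)³
        = 4.7 × 10⁻⁵ m/s²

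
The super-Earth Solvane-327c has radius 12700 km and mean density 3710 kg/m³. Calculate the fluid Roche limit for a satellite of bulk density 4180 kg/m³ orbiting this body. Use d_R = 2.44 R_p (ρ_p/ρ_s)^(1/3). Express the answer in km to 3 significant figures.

d_R = 2.44 × 12700 km × (3710/4180)^(1/3)
    = 29800 km

29800 km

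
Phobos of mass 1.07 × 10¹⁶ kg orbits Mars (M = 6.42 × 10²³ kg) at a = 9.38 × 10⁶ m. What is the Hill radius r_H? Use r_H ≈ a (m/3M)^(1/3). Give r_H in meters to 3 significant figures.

1.66 × 10⁴ m

r_H ≈ a (m/3M)^(1/3)
    = (9.38 × 10⁶) × (1.07 × 10¹⁶ / (3 × 6.42 × 10²³))^(1/3)
    = 1.66 × 10⁴ m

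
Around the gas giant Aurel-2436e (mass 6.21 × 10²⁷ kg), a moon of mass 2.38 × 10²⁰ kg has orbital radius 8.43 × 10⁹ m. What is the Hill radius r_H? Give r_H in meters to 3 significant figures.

1.97 × 10⁷ m

r_H ≈ a (m/3M)^(1/3)
    = (8.43 × 10⁹) × (2.38 × 10²⁰ / (3 × 6.21 × 10²⁷))^(1/3)
    = 1.97 × 10⁷ m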